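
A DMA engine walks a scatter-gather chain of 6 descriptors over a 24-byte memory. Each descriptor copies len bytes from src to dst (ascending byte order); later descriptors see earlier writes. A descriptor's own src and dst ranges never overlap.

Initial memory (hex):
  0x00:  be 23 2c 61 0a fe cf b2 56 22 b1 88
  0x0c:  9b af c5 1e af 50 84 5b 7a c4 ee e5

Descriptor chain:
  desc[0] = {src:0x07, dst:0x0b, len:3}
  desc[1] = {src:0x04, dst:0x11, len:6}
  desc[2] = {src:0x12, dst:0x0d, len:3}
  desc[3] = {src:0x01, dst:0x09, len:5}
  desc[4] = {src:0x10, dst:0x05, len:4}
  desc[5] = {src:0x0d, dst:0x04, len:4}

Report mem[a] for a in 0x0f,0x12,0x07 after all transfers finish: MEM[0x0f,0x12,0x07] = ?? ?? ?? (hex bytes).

MEM[0x0f,0x12,0x07] = b2 fe af

  after D0: wrote 3B at 0x0b = b25622
  after D1: wrote 6B at 0x11 = 0afecfb25622
  after D2: wrote 3B at 0x0d = fecfb2
  after D3: wrote 5B at 0x09 = 232c610afe
  after D4: wrote 4B at 0x05 = af0afecf
  after D5: wrote 4B at 0x04 = fecfb2af
query mem[0x0f]=0xb2, mem[0x12]=0xfe, mem[0x07]=0xaf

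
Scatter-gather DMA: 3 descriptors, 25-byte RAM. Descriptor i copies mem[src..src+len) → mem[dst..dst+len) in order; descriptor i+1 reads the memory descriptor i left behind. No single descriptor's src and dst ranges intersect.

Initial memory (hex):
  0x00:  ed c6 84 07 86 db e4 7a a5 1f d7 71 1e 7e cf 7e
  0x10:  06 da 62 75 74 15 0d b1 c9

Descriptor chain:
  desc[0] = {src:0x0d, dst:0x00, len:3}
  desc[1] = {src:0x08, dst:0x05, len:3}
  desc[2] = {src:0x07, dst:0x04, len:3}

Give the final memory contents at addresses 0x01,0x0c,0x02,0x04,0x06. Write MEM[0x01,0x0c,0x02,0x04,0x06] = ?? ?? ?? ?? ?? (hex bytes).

  after D0: wrote 3B at 0x00 = 7ecf7e
  after D1: wrote 3B at 0x05 = a51fd7
  after D2: wrote 3B at 0x04 = d7a51f
query mem[0x01]=0xcf, mem[0x0c]=0x1e, mem[0x02]=0x7e, mem[0x04]=0xd7, mem[0x06]=0x1f

MEM[0x01,0x0c,0x02,0x04,0x06] = cf 1e 7e d7 1f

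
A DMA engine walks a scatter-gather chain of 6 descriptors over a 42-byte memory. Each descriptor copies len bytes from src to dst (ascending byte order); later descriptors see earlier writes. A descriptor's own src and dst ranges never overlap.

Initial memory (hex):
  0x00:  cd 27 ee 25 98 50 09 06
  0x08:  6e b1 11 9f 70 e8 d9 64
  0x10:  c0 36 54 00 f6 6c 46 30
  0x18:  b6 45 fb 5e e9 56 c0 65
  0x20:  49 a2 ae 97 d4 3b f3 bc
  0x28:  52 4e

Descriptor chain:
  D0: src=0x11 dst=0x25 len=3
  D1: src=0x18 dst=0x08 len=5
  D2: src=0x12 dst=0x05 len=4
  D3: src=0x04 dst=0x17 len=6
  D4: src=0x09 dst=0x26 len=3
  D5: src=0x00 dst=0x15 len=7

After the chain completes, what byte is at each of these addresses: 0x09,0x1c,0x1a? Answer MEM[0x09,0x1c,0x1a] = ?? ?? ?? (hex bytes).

MEM[0x09,0x1c,0x1a] = 45 45 54

  after D0: wrote 3B at 0x25 = 365400
  after D1: wrote 5B at 0x08 = b645fb5ee9
  after D2: wrote 4B at 0x05 = 5400f66c
  after D3: wrote 6B at 0x17 = 985400f66c45
  after D4: wrote 3B at 0x26 = 45fb5e
  after D5: wrote 7B at 0x15 = cd27ee25985400
query mem[0x09]=0x45, mem[0x1c]=0x45, mem[0x1a]=0x54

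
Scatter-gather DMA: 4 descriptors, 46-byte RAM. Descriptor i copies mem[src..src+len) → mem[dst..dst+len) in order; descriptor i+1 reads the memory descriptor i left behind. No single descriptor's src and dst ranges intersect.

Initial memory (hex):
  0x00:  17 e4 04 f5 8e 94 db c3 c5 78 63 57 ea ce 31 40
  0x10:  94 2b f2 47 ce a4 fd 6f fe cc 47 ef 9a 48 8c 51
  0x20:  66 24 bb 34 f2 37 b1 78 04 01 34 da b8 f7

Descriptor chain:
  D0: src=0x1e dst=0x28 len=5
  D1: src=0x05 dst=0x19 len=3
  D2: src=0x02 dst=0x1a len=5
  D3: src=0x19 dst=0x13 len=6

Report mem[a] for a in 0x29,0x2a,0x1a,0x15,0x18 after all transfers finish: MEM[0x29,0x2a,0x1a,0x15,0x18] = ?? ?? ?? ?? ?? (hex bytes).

MEM[0x29,0x2a,0x1a,0x15,0x18] = 51 66 04 f5 db

[0] 0x1e->0x28 len=5 : 8c 51 66 24 bb
[1] 0x05->0x19 len=3 : 94 db c3
[2] 0x02->0x1a len=5 : 04 f5 8e 94 db
[3] 0x19->0x13 len=6 : 94 04 f5 8e 94 db
query mem[0x29]=0x51, mem[0x2a]=0x66, mem[0x1a]=0x04, mem[0x15]=0xf5, mem[0x18]=0xdb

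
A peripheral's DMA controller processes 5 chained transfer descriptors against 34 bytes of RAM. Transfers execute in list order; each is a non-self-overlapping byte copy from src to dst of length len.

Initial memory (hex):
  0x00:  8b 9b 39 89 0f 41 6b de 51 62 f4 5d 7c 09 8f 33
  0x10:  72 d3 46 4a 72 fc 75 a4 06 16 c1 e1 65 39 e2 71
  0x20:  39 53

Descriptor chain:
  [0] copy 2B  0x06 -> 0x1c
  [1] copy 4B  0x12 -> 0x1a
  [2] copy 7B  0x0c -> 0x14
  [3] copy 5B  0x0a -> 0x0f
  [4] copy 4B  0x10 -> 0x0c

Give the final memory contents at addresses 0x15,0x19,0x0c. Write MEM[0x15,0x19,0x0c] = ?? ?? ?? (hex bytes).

MEM[0x15,0x19,0x0c] = 09 d3 5d

D0: mem[0x1c..0x1d] <- [6b de]
D1: mem[0x1a..0x1d] <- [46 4a 72 fc]
D2: mem[0x14..0x1a] <- [7c 09 8f 33 72 d3 46]
D3: mem[0x0f..0x13] <- [f4 5d 7c 09 8f]
D4: mem[0x0c..0x0f] <- [5d 7c 09 8f]
query mem[0x15]=0x09, mem[0x19]=0xd3, mem[0x0c]=0x5d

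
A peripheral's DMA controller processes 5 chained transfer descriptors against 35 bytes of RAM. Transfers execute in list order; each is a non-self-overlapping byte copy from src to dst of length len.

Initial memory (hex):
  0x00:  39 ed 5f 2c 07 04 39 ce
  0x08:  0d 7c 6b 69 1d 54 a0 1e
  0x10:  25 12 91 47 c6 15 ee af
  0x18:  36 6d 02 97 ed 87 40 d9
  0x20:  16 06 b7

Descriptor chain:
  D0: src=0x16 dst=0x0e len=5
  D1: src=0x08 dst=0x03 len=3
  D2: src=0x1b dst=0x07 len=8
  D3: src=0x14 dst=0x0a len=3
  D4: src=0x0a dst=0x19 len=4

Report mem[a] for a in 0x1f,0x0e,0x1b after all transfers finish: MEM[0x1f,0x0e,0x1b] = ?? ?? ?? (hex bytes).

D0: mem[0x0e..0x12] <- [ee af 36 6d 02]
D1: mem[0x03..0x05] <- [0d 7c 6b]
D2: mem[0x07..0x0e] <- [97 ed 87 40 d9 16 06 b7]
D3: mem[0x0a..0x0c] <- [c6 15 ee]
D4: mem[0x19..0x1c] <- [c6 15 ee 06]
query mem[0x1f]=0xd9, mem[0x0e]=0xb7, mem[0x1b]=0xee

MEM[0x1f,0x0e,0x1b] = d9 b7 ee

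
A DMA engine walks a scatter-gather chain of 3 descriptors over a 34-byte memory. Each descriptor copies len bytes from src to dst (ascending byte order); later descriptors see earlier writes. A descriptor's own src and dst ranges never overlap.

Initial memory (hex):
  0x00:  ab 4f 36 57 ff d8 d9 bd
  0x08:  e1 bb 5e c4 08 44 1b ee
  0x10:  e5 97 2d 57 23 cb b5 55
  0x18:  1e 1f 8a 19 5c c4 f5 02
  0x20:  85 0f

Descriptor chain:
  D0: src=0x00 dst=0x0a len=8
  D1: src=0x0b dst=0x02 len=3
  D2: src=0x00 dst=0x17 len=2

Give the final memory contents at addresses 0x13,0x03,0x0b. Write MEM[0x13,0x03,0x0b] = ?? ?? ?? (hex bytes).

D0: mem[0x0a..0x11] <- [ab 4f 36 57 ff d8 d9 bd]
D1: mem[0x02..0x04] <- [4f 36 57]
D2: mem[0x17..0x18] <- [ab 4f]
query mem[0x13]=0x57, mem[0x03]=0x36, mem[0x0b]=0x4f

MEM[0x13,0x03,0x0b] = 57 36 4f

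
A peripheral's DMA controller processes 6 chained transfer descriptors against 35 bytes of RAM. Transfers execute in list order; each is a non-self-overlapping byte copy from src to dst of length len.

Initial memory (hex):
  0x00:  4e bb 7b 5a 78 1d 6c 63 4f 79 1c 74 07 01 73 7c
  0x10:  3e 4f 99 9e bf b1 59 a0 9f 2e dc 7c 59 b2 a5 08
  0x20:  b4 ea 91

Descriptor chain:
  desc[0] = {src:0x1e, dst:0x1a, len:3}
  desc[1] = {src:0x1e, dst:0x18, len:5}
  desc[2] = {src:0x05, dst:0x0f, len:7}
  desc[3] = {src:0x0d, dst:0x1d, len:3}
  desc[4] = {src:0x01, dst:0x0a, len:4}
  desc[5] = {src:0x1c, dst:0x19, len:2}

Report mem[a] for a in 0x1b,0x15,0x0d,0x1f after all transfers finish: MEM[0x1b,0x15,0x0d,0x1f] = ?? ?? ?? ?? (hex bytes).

MEM[0x1b,0x15,0x0d,0x1f] = ea 74 78 1d

D0: mem[0x1a..0x1c] <- [a5 08 b4]
D1: mem[0x18..0x1c] <- [a5 08 b4 ea 91]
D2: mem[0x0f..0x15] <- [1d 6c 63 4f 79 1c 74]
D3: mem[0x1d..0x1f] <- [01 73 1d]
D4: mem[0x0a..0x0d] <- [bb 7b 5a 78]
D5: mem[0x19..0x1a] <- [91 01]
query mem[0x1b]=0xea, mem[0x15]=0x74, mem[0x0d]=0x78, mem[0x1f]=0x1d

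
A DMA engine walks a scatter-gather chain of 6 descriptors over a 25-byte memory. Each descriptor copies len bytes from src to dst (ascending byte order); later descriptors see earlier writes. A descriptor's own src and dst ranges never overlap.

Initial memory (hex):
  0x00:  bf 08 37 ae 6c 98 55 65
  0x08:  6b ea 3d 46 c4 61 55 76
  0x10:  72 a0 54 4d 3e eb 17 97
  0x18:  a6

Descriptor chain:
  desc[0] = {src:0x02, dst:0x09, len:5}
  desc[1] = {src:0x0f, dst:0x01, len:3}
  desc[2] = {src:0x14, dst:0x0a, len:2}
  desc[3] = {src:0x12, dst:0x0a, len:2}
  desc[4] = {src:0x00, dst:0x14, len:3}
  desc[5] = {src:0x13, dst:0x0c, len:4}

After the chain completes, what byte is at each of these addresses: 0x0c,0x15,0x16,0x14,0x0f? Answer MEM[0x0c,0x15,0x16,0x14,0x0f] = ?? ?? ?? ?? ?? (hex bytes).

MEM[0x0c,0x15,0x16,0x14,0x0f] = 4d 76 72 bf 72

  after D0: wrote 5B at 0x09 = 37ae6c9855
  after D1: wrote 3B at 0x01 = 7672a0
  after D2: wrote 2B at 0x0a = 3eeb
  after D3: wrote 2B at 0x0a = 544d
  after D4: wrote 3B at 0x14 = bf7672
  after D5: wrote 4B at 0x0c = 4dbf7672
query mem[0x0c]=0x4d, mem[0x15]=0x76, mem[0x16]=0x72, mem[0x14]=0xbf, mem[0x0f]=0x72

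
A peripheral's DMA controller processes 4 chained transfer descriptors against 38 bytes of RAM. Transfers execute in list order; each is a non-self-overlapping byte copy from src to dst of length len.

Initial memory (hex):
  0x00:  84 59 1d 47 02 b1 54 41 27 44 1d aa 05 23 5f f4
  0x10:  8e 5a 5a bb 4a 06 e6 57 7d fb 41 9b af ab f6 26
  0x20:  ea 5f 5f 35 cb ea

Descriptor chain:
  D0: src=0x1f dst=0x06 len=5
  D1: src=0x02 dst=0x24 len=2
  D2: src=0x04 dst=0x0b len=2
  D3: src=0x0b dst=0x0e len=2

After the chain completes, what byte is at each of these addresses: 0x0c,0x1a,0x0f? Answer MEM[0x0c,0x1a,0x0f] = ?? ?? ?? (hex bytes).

MEM[0x0c,0x1a,0x0f] = b1 41 b1

  after D0: wrote 5B at 0x06 = 26ea5f5f35
  after D1: wrote 2B at 0x24 = 1d47
  after D2: wrote 2B at 0x0b = 02b1
  after D3: wrote 2B at 0x0e = 02b1
query mem[0x0c]=0xb1, mem[0x1a]=0x41, mem[0x0f]=0xb1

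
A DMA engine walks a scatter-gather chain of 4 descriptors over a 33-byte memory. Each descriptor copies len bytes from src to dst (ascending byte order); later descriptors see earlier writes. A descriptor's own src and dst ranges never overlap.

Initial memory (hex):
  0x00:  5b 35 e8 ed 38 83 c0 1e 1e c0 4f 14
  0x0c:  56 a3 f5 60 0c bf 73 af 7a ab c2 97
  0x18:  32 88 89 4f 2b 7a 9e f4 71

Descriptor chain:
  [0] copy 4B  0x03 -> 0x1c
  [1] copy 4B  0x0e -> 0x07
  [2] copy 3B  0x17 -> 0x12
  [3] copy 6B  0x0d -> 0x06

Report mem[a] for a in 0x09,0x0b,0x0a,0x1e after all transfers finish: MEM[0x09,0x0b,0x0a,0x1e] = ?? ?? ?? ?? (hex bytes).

MEM[0x09,0x0b,0x0a,0x1e] = 0c 97 bf 83

D0: mem[0x1c..0x1f] <- [ed 38 83 c0]
D1: mem[0x07..0x0a] <- [f5 60 0c bf]
D2: mem[0x12..0x14] <- [97 32 88]
D3: mem[0x06..0x0b] <- [a3 f5 60 0c bf 97]
query mem[0x09]=0x0c, mem[0x0b]=0x97, mem[0x0a]=0xbf, mem[0x1e]=0x83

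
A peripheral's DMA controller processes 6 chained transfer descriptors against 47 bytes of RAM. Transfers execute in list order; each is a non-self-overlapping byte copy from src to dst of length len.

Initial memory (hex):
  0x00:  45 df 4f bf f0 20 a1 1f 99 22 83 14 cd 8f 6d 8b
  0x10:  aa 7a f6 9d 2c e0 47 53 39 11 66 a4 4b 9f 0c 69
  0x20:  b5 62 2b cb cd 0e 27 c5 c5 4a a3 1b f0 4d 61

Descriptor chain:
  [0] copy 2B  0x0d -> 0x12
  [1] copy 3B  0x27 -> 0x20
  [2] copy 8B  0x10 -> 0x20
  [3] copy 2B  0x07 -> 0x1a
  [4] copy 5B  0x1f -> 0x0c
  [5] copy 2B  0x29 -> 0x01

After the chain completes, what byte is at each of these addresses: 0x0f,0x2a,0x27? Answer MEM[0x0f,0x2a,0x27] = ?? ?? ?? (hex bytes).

MEM[0x0f,0x2a,0x27] = 8f a3 53

  after D0: wrote 2B at 0x12 = 8f6d
  after D1: wrote 3B at 0x20 = c5c54a
  after D2: wrote 8B at 0x20 = aa7a8f6d2ce04753
  after D3: wrote 2B at 0x1a = 1f99
  after D4: wrote 5B at 0x0c = 69aa7a8f6d
  after D5: wrote 2B at 0x01 = 4aa3
query mem[0x0f]=0x8f, mem[0x2a]=0xa3, mem[0x27]=0x53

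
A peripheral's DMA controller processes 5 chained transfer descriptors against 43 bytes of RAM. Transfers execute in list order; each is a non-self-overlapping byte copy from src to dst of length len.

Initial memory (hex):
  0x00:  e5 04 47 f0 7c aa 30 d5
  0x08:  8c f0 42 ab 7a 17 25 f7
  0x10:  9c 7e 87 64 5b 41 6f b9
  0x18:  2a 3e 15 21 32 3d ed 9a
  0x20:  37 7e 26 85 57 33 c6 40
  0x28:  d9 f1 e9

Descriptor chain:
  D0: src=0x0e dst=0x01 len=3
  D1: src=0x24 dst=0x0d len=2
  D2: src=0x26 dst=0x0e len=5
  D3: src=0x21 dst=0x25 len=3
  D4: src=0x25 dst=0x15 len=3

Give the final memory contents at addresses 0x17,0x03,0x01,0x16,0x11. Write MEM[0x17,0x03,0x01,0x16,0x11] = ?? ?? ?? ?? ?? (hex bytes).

#0 dst[0x01+3] := {0x25,0xf7,0x9c}
#1 dst[0x0d+2] := {0x57,0x33}
#2 dst[0x0e+5] := {0xc6,0x40,0xd9,0xf1,0xe9}
#3 dst[0x25+3] := {0x7e,0x26,0x85}
#4 dst[0x15+3] := {0x7e,0x26,0x85}
query mem[0x17]=0x85, mem[0x03]=0x9c, mem[0x01]=0x25, mem[0x16]=0x26, mem[0x11]=0xf1

MEM[0x17,0x03,0x01,0x16,0x11] = 85 9c 25 26 f1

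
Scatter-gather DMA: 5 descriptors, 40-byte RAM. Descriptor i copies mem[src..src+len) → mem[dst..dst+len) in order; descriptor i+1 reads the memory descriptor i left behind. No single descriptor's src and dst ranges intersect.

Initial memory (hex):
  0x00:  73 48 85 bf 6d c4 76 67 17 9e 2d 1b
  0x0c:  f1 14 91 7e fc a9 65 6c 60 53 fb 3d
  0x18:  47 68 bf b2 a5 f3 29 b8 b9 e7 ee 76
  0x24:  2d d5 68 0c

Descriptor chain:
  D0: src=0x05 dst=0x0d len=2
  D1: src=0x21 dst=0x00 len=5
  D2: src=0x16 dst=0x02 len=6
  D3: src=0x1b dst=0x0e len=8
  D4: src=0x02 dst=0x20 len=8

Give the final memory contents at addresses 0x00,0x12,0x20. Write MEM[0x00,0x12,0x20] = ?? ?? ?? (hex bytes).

D0: mem[0x0d..0x0e] <- [c4 76]
D1: mem[0x00..0x04] <- [e7 ee 76 2d d5]
D2: mem[0x02..0x07] <- [fb 3d 47 68 bf b2]
D3: mem[0x0e..0x15] <- [b2 a5 f3 29 b8 b9 e7 ee]
D4: mem[0x20..0x27] <- [fb 3d 47 68 bf b2 17 9e]
query mem[0x00]=0xe7, mem[0x12]=0xb8, mem[0x20]=0xfb

MEM[0x00,0x12,0x20] = e7 b8 fb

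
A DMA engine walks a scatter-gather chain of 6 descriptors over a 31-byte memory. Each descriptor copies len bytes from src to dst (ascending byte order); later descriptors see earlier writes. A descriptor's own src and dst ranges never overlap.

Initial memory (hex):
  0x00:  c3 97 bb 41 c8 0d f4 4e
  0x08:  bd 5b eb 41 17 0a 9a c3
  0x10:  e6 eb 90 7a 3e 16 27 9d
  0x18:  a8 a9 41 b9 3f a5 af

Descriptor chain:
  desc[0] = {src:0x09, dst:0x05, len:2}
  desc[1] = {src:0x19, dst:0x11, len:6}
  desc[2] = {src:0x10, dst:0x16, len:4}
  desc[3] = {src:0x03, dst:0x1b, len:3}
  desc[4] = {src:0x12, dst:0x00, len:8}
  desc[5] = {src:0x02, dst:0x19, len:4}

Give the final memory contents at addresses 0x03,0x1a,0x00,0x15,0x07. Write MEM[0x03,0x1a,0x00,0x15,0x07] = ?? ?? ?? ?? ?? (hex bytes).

MEM[0x03,0x1a,0x00,0x15,0x07] = a5 a5 41 a5 b9

  after D0: wrote 2B at 0x05 = 5beb
  after D1: wrote 6B at 0x11 = a941b93fa5af
  after D2: wrote 4B at 0x16 = e6a941b9
  after D3: wrote 3B at 0x1b = 41c85b
  after D4: wrote 8B at 0x00 = 41b93fa5e6a941b9
  after D5: wrote 4B at 0x19 = 3fa5e6a9
query mem[0x03]=0xa5, mem[0x1a]=0xa5, mem[0x00]=0x41, mem[0x15]=0xa5, mem[0x07]=0xb9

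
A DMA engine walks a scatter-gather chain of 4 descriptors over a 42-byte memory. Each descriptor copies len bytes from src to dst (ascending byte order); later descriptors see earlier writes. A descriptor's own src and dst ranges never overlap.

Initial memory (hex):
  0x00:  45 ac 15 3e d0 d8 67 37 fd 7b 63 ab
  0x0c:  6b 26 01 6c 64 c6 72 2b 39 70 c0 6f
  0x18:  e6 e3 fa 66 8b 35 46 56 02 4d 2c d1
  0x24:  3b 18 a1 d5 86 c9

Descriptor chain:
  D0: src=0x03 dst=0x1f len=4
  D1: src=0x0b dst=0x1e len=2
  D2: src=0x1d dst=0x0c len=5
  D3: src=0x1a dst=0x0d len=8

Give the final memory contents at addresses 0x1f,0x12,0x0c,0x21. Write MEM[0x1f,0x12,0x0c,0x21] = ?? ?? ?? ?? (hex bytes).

MEM[0x1f,0x12,0x0c,0x21] = 6b 6b 35 d8

#0 dst[0x1f+4] := {0x3e,0xd0,0xd8,0x67}
#1 dst[0x1e+2] := {0xab,0x6b}
#2 dst[0x0c+5] := {0x35,0xab,0x6b,0xd0,0xd8}
#3 dst[0x0d+8] := {0xfa,0x66,0x8b,0x35,0xab,0x6b,0xd0,0xd8}
query mem[0x1f]=0x6b, mem[0x12]=0x6b, mem[0x0c]=0x35, mem[0x21]=0xd8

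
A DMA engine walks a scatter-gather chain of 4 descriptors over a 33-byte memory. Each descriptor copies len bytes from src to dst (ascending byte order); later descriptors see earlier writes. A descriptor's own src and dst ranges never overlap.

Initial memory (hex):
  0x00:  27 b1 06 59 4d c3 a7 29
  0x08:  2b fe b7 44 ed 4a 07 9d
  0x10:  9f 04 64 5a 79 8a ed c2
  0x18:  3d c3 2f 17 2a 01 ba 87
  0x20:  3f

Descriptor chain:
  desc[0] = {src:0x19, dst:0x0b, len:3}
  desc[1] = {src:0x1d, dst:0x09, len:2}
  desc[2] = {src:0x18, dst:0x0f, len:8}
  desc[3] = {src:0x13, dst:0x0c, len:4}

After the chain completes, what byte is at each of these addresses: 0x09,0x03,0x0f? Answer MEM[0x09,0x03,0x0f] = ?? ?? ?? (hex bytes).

#0 dst[0x0b+3] := {0xc3,0x2f,0x17}
#1 dst[0x09+2] := {0x01,0xba}
#2 dst[0x0f+8] := {0x3d,0xc3,0x2f,0x17,0x2a,0x01,0xba,0x87}
#3 dst[0x0c+4] := {0x2a,0x01,0xba,0x87}
query mem[0x09]=0x01, mem[0x03]=0x59, mem[0x0f]=0x87

MEM[0x09,0x03,0x0f] = 01 59 87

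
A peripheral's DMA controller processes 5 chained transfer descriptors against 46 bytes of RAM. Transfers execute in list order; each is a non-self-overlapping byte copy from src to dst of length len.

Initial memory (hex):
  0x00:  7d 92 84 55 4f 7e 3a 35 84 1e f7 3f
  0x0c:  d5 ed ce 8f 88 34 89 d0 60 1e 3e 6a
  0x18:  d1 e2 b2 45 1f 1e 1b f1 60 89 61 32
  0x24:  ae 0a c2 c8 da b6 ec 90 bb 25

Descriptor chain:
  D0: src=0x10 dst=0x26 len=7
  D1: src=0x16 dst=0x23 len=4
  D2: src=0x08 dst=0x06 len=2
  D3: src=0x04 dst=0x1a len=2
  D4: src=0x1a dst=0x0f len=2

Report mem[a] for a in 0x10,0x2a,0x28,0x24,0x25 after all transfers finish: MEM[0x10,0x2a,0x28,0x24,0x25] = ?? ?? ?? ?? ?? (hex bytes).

MEM[0x10,0x2a,0x28,0x24,0x25] = 7e 60 89 6a d1

#0 dst[0x26+7] := {0x88,0x34,0x89,0xd0,0x60,0x1e,0x3e}
#1 dst[0x23+4] := {0x3e,0x6a,0xd1,0xe2}
#2 dst[0x06+2] := {0x84,0x1e}
#3 dst[0x1a+2] := {0x4f,0x7e}
#4 dst[0x0f+2] := {0x4f,0x7e}
query mem[0x10]=0x7e, mem[0x2a]=0x60, mem[0x28]=0x89, mem[0x24]=0x6a, mem[0x25]=0xd1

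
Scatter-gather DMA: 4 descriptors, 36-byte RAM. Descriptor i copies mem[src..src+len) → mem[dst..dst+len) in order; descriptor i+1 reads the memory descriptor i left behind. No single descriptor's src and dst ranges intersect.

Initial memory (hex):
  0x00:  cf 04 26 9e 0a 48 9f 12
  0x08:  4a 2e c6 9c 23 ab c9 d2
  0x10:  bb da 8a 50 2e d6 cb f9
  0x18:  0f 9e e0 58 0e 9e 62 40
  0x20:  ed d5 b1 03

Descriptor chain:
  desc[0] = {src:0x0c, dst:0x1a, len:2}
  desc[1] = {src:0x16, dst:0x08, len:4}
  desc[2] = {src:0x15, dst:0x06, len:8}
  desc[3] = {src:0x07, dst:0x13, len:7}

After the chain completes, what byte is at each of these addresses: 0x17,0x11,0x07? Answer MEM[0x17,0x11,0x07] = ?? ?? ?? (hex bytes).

#0 dst[0x1a+2] := {0x23,0xab}
#1 dst[0x08+4] := {0xcb,0xf9,0x0f,0x9e}
#2 dst[0x06+8] := {0xd6,0xcb,0xf9,0x0f,0x9e,0x23,0xab,0x0e}
#3 dst[0x13+7] := {0xcb,0xf9,0x0f,0x9e,0x23,0xab,0x0e}
query mem[0x17]=0x23, mem[0x11]=0xda, mem[0x07]=0xcb

MEM[0x17,0x11,0x07] = 23 da cb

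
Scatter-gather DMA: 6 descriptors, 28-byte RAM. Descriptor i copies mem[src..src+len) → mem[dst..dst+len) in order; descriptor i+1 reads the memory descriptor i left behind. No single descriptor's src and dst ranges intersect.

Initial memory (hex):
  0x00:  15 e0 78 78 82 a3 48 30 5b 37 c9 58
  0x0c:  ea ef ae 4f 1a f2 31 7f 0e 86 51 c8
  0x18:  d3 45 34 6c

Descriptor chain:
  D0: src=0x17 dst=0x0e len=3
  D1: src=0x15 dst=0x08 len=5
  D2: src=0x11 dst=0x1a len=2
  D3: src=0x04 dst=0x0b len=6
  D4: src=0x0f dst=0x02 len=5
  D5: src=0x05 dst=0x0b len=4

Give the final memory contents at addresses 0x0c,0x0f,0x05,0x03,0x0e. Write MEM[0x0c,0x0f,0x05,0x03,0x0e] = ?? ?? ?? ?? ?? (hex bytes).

D0: mem[0x0e..0x10] <- [c8 d3 45]
D1: mem[0x08..0x0c] <- [86 51 c8 d3 45]
D2: mem[0x1a..0x1b] <- [f2 31]
D3: mem[0x0b..0x10] <- [82 a3 48 30 86 51]
D4: mem[0x02..0x06] <- [86 51 f2 31 7f]
D5: mem[0x0b..0x0e] <- [31 7f 30 86]
query mem[0x0c]=0x7f, mem[0x0f]=0x86, mem[0x05]=0x31, mem[0x03]=0x51, mem[0x0e]=0x86

MEM[0x0c,0x0f,0x05,0x03,0x0e] = 7f 86 31 51 86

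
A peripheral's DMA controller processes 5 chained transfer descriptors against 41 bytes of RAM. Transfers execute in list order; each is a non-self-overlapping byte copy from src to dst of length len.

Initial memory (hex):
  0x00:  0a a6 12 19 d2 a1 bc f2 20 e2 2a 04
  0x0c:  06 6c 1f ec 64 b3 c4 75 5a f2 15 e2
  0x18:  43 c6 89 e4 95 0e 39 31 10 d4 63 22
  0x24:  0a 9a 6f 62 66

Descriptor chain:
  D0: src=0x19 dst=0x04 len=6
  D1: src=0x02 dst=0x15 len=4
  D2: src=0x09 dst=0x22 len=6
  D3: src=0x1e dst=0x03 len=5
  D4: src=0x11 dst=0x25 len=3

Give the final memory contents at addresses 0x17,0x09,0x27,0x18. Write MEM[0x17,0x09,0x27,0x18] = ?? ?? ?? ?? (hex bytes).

[0] 0x19->0x04 len=6 : c6 89 e4 95 0e 39
[1] 0x02->0x15 len=4 : 12 19 c6 89
[2] 0x09->0x22 len=6 : 39 2a 04 06 6c 1f
[3] 0x1e->0x03 len=5 : 39 31 10 d4 39
[4] 0x11->0x25 len=3 : b3 c4 75
query mem[0x17]=0xc6, mem[0x09]=0x39, mem[0x27]=0x75, mem[0x18]=0x89

MEM[0x17,0x09,0x27,0x18] = c6 39 75 89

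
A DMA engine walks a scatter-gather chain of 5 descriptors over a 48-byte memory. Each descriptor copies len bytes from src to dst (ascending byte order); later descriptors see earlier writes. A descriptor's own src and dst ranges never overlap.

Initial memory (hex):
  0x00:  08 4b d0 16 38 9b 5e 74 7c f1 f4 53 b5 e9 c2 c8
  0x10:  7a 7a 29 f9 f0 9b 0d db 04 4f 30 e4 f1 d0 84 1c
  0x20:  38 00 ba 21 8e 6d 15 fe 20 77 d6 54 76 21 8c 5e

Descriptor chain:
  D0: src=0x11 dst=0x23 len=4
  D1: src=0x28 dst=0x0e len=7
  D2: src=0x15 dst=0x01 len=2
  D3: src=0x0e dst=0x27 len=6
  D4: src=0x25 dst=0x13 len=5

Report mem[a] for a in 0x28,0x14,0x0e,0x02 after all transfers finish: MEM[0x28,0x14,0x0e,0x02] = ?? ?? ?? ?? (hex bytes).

D0: mem[0x23..0x26] <- [7a 29 f9 f0]
D1: mem[0x0e..0x14] <- [20 77 d6 54 76 21 8c]
D2: mem[0x01..0x02] <- [9b 0d]
D3: mem[0x27..0x2c] <- [20 77 d6 54 76 21]
D4: mem[0x13..0x17] <- [f9 f0 20 77 d6]
query mem[0x28]=0x77, mem[0x14]=0xf0, mem[0x0e]=0x20, mem[0x02]=0x0d

MEM[0x28,0x14,0x0e,0x02] = 77 f0 20 0d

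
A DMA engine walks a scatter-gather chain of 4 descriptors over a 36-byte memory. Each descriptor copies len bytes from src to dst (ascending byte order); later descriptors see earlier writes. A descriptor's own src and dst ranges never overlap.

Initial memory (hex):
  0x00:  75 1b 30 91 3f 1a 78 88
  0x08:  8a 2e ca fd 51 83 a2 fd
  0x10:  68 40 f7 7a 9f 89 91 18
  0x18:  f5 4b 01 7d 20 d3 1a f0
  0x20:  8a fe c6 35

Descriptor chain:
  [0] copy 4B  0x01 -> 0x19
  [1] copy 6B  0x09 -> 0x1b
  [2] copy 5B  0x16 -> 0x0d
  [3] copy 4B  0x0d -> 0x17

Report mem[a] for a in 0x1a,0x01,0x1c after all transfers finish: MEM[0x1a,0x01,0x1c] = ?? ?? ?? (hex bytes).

D0: mem[0x19..0x1c] <- [1b 30 91 3f]
D1: mem[0x1b..0x20] <- [2e ca fd 51 83 a2]
D2: mem[0x0d..0x11] <- [91 18 f5 1b 30]
D3: mem[0x17..0x1a] <- [91 18 f5 1b]
query mem[0x1a]=0x1b, mem[0x01]=0x1b, mem[0x1c]=0xca

MEM[0x1a,0x01,0x1c] = 1b 1b ca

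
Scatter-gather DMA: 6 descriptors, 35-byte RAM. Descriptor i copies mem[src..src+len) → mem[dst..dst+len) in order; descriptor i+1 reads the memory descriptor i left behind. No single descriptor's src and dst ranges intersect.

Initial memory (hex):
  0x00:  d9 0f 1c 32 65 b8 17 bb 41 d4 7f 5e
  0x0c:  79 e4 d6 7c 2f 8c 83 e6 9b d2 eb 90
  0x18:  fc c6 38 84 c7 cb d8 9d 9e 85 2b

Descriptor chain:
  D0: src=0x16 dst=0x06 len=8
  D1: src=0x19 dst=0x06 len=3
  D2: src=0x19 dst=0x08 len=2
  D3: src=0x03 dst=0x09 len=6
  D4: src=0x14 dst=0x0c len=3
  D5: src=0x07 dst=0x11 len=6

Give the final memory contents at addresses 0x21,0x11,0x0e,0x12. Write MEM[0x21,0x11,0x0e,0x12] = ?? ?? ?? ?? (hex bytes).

  after D0: wrote 8B at 0x06 = eb90fcc63884c7cb
  after D1: wrote 3B at 0x06 = c63884
  after D2: wrote 2B at 0x08 = c638
  after D3: wrote 6B at 0x09 = 3265b8c638c6
  after D4: wrote 3B at 0x0c = 9bd2eb
  after D5: wrote 6B at 0x11 = 38c63265b89b
query mem[0x21]=0x85, mem[0x11]=0x38, mem[0x0e]=0xeb, mem[0x12]=0xc6

MEM[0x21,0x11,0x0e,0x12] = 85 38 eb c6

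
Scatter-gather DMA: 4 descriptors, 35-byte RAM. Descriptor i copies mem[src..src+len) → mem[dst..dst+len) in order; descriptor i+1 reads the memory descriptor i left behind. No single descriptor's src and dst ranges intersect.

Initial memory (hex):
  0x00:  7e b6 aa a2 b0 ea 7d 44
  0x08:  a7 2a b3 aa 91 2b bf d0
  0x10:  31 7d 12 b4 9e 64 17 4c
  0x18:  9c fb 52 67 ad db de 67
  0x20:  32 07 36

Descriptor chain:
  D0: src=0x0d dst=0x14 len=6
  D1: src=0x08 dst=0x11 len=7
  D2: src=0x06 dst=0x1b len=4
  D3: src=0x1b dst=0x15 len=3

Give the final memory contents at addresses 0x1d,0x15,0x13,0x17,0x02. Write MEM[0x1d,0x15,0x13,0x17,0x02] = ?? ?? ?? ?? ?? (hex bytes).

  after D0: wrote 6B at 0x14 = 2bbfd0317d12
  after D1: wrote 7B at 0x11 = a72ab3aa912bbf
  after D2: wrote 4B at 0x1b = 7d44a72a
  after D3: wrote 3B at 0x15 = 7d44a7
query mem[0x1d]=0xa7, mem[0x15]=0x7d, mem[0x13]=0xb3, mem[0x17]=0xa7, mem[0x02]=0xaa

MEM[0x1d,0x15,0x13,0x17,0x02] = a7 7d b3 a7 aa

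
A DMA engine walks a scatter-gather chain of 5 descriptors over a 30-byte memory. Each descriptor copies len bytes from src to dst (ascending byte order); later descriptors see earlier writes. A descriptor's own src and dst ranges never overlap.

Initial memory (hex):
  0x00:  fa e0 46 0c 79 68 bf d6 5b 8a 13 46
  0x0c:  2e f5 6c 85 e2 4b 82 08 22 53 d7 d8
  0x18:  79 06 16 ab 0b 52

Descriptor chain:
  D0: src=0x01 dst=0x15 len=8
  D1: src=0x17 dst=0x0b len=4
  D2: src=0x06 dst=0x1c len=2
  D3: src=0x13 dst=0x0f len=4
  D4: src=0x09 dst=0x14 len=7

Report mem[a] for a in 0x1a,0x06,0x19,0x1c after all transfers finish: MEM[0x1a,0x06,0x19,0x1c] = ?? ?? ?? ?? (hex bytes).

MEM[0x1a,0x06,0x19,0x1c] = 08 bf bf bf

  after D0: wrote 8B at 0x15 = e0460c7968bfd65b
  after D1: wrote 4B at 0x0b = 0c7968bf
  after D2: wrote 2B at 0x1c = bfd6
  after D3: wrote 4B at 0x0f = 0822e046
  after D4: wrote 7B at 0x14 = 8a130c7968bf08
query mem[0x1a]=0x08, mem[0x06]=0xbf, mem[0x19]=0xbf, mem[0x1c]=0xbf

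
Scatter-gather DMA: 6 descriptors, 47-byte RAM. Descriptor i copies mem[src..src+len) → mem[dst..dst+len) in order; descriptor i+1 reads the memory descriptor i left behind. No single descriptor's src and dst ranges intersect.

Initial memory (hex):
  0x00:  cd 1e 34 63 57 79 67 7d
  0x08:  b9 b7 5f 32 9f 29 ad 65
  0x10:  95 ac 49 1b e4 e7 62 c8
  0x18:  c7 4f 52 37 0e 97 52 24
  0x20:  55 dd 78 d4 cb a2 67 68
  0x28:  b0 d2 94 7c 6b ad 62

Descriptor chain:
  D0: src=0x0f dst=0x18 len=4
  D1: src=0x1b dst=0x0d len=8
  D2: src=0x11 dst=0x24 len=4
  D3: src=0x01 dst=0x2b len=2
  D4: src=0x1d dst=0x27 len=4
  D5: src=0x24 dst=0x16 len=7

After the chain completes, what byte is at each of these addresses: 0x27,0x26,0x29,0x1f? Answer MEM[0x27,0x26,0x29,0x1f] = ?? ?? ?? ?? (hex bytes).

MEM[0x27,0x26,0x29,0x1f] = 97 dd 24 24

  after D0: wrote 4B at 0x18 = 6595ac49
  after D1: wrote 8B at 0x0d = 490e97522455dd78
  after D2: wrote 4B at 0x24 = 2455dd78
  after D3: wrote 2B at 0x2b = 1e34
  after D4: wrote 4B at 0x27 = 97522455
  after D5: wrote 7B at 0x16 = 2455dd97522455
query mem[0x27]=0x97, mem[0x26]=0xdd, mem[0x29]=0x24, mem[0x1f]=0x24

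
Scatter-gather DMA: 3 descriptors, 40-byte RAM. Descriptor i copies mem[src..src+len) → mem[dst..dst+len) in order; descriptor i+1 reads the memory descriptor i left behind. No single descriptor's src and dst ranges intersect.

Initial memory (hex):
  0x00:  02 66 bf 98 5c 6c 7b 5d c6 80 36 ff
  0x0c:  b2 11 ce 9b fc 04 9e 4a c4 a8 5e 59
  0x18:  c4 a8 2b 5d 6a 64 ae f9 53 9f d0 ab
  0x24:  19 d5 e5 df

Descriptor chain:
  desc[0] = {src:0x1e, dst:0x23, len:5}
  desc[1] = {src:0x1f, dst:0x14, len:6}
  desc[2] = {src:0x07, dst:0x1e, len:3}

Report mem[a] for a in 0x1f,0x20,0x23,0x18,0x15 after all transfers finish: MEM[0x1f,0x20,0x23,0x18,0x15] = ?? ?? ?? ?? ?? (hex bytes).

MEM[0x1f,0x20,0x23,0x18,0x15] = c6 80 ae ae 53

#0 dst[0x23+5] := {0xae,0xf9,0x53,0x9f,0xd0}
#1 dst[0x14+6] := {0xf9,0x53,0x9f,0xd0,0xae,0xf9}
#2 dst[0x1e+3] := {0x5d,0xc6,0x80}
query mem[0x1f]=0xc6, mem[0x20]=0x80, mem[0x23]=0xae, mem[0x18]=0xae, mem[0x15]=0x53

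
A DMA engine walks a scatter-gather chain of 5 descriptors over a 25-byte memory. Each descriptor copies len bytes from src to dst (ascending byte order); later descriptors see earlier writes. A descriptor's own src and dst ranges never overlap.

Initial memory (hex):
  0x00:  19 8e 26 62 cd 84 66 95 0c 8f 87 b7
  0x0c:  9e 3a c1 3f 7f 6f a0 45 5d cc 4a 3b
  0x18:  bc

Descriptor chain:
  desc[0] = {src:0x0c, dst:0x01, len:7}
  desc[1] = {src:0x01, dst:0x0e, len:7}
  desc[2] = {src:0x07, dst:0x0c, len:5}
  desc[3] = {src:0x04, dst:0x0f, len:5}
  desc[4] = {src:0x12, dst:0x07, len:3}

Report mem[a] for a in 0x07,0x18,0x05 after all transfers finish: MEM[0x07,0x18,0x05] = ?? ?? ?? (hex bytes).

[0] 0x0c->0x01 len=7 : 9e 3a c1 3f 7f 6f a0
[1] 0x01->0x0e len=7 : 9e 3a c1 3f 7f 6f a0
[2] 0x07->0x0c len=5 : a0 0c 8f 87 b7
[3] 0x04->0x0f len=5 : 3f 7f 6f a0 0c
[4] 0x12->0x07 len=3 : a0 0c a0
query mem[0x07]=0xa0, mem[0x18]=0xbc, mem[0x05]=0x7f

MEM[0x07,0x18,0x05] = a0 bc 7f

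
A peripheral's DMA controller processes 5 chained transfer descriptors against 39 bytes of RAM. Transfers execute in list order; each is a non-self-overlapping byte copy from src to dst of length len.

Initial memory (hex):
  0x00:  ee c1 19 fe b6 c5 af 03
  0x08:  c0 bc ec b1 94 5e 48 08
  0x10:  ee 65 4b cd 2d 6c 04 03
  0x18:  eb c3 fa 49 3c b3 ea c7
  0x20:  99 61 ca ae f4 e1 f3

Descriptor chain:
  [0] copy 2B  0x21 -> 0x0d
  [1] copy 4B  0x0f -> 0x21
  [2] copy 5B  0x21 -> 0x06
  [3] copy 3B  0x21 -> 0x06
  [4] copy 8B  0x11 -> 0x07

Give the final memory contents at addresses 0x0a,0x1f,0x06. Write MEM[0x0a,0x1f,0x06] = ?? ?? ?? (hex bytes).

MEM[0x0a,0x1f,0x06] = 2d c7 08

  after D0: wrote 2B at 0x0d = 61ca
  after D1: wrote 4B at 0x21 = 08ee654b
  after D2: wrote 5B at 0x06 = 08ee654be1
  after D3: wrote 3B at 0x06 = 08ee65
  after D4: wrote 8B at 0x07 = 654bcd2d6c0403eb
query mem[0x0a]=0x2d, mem[0x1f]=0xc7, mem[0x06]=0x08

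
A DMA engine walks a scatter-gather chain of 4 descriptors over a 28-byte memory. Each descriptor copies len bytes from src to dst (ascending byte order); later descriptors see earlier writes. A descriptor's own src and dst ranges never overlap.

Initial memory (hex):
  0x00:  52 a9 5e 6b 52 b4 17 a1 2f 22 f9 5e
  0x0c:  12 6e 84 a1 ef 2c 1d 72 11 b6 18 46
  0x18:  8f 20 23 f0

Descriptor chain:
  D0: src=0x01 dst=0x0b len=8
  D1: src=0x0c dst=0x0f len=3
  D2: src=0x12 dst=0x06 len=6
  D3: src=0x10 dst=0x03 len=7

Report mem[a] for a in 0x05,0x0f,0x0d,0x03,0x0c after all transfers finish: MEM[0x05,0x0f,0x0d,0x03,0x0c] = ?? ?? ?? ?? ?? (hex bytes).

D0: mem[0x0b..0x12] <- [a9 5e 6b 52 b4 17 a1 2f]
D1: mem[0x0f..0x11] <- [5e 6b 52]
D2: mem[0x06..0x0b] <- [2f 72 11 b6 18 46]
D3: mem[0x03..0x09] <- [6b 52 2f 72 11 b6 18]
query mem[0x05]=0x2f, mem[0x0f]=0x5e, mem[0x0d]=0x6b, mem[0x03]=0x6b, mem[0x0c]=0x5e

MEM[0x05,0x0f,0x0d,0x03,0x0c] = 2f 5e 6b 6b 5e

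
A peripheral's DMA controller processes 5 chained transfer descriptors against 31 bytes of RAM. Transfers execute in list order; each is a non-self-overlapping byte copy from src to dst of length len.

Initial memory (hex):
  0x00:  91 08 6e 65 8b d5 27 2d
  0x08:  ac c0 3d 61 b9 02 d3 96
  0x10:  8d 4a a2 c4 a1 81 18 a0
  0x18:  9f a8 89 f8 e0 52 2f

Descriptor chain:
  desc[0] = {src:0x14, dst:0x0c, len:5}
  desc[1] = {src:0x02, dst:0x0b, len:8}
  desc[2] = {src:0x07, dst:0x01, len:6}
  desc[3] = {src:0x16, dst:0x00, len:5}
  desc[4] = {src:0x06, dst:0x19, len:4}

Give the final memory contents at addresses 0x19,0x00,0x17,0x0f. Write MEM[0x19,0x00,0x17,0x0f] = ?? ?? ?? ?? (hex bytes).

[0] 0x14->0x0c len=5 : a1 81 18 a0 9f
[1] 0x02->0x0b len=8 : 6e 65 8b d5 27 2d ac c0
[2] 0x07->0x01 len=6 : 2d ac c0 3d 6e 65
[3] 0x16->0x00 len=5 : 18 a0 9f a8 89
[4] 0x06->0x19 len=4 : 65 2d ac c0
query mem[0x19]=0x65, mem[0x00]=0x18, mem[0x17]=0xa0, mem[0x0f]=0x27

MEM[0x19,0x00,0x17,0x0f] = 65 18 a0 27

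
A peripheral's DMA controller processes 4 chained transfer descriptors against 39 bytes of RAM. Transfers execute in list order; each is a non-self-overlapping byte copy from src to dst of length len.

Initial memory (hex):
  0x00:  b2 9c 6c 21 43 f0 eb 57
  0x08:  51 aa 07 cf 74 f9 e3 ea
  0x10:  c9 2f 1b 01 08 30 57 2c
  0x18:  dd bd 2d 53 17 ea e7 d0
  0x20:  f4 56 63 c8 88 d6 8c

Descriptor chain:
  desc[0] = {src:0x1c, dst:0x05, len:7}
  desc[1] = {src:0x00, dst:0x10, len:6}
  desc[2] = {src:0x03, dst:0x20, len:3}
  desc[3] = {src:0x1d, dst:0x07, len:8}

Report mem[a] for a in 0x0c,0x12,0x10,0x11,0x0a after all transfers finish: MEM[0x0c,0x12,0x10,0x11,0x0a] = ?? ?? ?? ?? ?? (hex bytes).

  after D0: wrote 7B at 0x05 = 17eae7d0f45663
  after D1: wrote 6B at 0x10 = b29c6c214317
  after D2: wrote 3B at 0x20 = 214317
  after D3: wrote 8B at 0x07 = eae7d0214317c888
query mem[0x0c]=0x17, mem[0x12]=0x6c, mem[0x10]=0xb2, mem[0x11]=0x9c, mem[0x0a]=0x21

MEM[0x0c,0x12,0x10,0x11,0x0a] = 17 6c b2 9c 21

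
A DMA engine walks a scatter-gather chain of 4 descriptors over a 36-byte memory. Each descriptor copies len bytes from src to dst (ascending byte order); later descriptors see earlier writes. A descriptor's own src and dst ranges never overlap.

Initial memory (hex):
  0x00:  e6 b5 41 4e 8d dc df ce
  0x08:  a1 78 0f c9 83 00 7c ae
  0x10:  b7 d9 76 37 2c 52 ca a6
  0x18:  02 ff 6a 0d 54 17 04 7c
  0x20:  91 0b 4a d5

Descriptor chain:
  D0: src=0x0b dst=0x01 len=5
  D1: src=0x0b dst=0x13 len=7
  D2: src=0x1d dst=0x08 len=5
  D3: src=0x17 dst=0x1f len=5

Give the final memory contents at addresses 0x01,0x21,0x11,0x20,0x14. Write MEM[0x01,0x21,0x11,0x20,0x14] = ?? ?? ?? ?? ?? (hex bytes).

MEM[0x01,0x21,0x11,0x20,0x14] = c9 d9 d9 b7 83

[0] 0x0b->0x01 len=5 : c9 83 00 7c ae
[1] 0x0b->0x13 len=7 : c9 83 00 7c ae b7 d9
[2] 0x1d->0x08 len=5 : 17 04 7c 91 0b
[3] 0x17->0x1f len=5 : ae b7 d9 6a 0d
query mem[0x01]=0xc9, mem[0x21]=0xd9, mem[0x11]=0xd9, mem[0x20]=0xb7, mem[0x14]=0x83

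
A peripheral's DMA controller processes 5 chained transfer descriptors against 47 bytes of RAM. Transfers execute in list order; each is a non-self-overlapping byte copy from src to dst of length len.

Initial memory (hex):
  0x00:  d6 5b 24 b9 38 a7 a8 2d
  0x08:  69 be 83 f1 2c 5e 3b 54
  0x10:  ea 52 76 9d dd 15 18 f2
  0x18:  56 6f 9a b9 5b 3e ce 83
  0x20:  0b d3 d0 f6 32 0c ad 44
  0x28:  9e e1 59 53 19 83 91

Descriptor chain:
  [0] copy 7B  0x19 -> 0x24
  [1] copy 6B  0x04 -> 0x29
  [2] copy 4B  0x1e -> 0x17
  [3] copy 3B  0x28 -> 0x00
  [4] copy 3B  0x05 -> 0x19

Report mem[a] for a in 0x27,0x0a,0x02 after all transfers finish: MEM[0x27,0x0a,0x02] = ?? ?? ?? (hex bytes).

MEM[0x27,0x0a,0x02] = 5b 83 a7

#0 dst[0x24+7] := {0x6f,0x9a,0xb9,0x5b,0x3e,0xce,0x83}
#1 dst[0x29+6] := {0x38,0xa7,0xa8,0x2d,0x69,0xbe}
#2 dst[0x17+4] := {0xce,0x83,0x0b,0xd3}
#3 dst[0x00+3] := {0x3e,0x38,0xa7}
#4 dst[0x19+3] := {0xa7,0xa8,0x2d}
query mem[0x27]=0x5b, mem[0x0a]=0x83, mem[0x02]=0xa7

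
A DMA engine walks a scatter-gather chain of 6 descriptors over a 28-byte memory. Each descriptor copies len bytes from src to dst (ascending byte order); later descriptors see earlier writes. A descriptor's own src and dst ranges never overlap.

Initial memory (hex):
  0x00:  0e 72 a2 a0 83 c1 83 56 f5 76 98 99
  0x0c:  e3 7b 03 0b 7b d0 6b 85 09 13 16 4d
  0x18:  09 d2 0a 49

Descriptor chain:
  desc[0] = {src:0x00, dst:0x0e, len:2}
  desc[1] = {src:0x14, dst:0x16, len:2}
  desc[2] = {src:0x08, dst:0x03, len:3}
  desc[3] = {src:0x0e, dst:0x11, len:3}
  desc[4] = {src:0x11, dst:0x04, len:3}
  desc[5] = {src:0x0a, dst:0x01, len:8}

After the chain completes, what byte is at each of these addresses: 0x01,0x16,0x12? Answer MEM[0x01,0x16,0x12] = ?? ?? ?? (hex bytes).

MEM[0x01,0x16,0x12] = 98 09 72

  after D0: wrote 2B at 0x0e = 0e72
  after D1: wrote 2B at 0x16 = 0913
  after D2: wrote 3B at 0x03 = f57698
  after D3: wrote 3B at 0x11 = 0e727b
  after D4: wrote 3B at 0x04 = 0e727b
  after D5: wrote 8B at 0x01 = 9899e37b0e727b0e
query mem[0x01]=0x98, mem[0x16]=0x09, mem[0x12]=0x72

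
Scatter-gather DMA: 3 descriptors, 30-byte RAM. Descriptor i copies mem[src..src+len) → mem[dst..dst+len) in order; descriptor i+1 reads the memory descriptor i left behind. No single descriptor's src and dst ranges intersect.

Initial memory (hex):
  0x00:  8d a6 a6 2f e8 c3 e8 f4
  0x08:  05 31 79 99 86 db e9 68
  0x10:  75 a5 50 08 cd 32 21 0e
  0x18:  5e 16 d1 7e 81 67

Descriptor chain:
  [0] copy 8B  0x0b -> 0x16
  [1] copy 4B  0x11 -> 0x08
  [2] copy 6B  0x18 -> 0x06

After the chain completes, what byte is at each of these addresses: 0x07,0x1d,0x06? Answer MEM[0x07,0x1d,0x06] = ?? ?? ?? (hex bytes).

MEM[0x07,0x1d,0x06] = e9 50 db

D0: mem[0x16..0x1d] <- [99 86 db e9 68 75 a5 50]
D1: mem[0x08..0x0b] <- [a5 50 08 cd]
D2: mem[0x06..0x0b] <- [db e9 68 75 a5 50]
query mem[0x07]=0xe9, mem[0x1d]=0x50, mem[0x06]=0xdb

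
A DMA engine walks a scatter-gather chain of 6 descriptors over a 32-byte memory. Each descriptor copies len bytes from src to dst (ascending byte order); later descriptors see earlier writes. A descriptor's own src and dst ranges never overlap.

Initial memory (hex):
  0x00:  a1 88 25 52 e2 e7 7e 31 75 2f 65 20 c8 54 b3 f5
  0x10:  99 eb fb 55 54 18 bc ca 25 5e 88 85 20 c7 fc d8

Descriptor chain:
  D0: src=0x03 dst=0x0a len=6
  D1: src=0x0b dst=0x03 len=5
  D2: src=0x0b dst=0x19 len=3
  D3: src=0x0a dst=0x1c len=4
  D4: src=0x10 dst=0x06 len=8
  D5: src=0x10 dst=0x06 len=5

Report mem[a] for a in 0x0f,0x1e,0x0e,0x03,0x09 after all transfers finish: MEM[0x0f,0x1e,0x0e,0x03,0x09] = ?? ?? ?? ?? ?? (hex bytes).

  after D0: wrote 6B at 0x0a = 52e2e77e3175
  after D1: wrote 5B at 0x03 = e2e77e3175
  after D2: wrote 3B at 0x19 = e2e77e
  after D3: wrote 4B at 0x1c = 52e2e77e
  after D4: wrote 8B at 0x06 = 99ebfb555418bcca
  after D5: wrote 5B at 0x06 = 99ebfb5554
query mem[0x0f]=0x75, mem[0x1e]=0xe7, mem[0x0e]=0x31, mem[0x03]=0xe2, mem[0x09]=0x55

MEM[0x0f,0x1e,0x0e,0x03,0x09] = 75 e7 31 e2 55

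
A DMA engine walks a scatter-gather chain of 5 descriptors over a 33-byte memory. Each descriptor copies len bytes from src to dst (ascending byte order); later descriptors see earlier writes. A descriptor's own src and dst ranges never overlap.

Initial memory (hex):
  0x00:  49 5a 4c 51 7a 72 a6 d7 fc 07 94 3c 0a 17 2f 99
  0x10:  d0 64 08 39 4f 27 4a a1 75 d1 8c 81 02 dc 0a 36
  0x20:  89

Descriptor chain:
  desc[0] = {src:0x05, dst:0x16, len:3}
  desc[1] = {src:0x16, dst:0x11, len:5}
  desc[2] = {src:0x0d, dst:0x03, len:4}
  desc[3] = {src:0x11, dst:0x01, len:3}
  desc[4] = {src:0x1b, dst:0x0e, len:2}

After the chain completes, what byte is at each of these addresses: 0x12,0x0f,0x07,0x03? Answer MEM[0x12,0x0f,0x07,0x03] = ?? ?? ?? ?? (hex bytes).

MEM[0x12,0x0f,0x07,0x03] = a6 02 d7 d7

  after D0: wrote 3B at 0x16 = 72a6d7
  after D1: wrote 5B at 0x11 = 72a6d7d18c
  after D2: wrote 4B at 0x03 = 172f99d0
  after D3: wrote 3B at 0x01 = 72a6d7
  after D4: wrote 2B at 0x0e = 8102
query mem[0x12]=0xa6, mem[0x0f]=0x02, mem[0x07]=0xd7, mem[0x03]=0xd7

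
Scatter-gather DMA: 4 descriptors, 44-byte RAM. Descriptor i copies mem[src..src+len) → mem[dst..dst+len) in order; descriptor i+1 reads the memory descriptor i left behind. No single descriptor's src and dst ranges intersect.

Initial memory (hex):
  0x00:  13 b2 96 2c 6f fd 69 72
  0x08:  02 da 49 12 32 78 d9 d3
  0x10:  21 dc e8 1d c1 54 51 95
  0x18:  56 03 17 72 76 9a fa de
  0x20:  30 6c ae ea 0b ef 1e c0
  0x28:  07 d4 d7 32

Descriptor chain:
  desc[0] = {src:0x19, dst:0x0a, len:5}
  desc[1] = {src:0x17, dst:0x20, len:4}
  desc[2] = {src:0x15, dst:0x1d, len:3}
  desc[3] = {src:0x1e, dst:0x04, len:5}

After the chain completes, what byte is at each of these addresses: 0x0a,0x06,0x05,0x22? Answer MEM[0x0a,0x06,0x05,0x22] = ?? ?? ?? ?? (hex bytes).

D0: mem[0x0a..0x0e] <- [03 17 72 76 9a]
D1: mem[0x20..0x23] <- [95 56 03 17]
D2: mem[0x1d..0x1f] <- [54 51 95]
D3: mem[0x04..0x08] <- [51 95 95 56 03]
query mem[0x0a]=0x03, mem[0x06]=0x95, mem[0x05]=0x95, mem[0x22]=0x03

MEM[0x0a,0x06,0x05,0x22] = 03 95 95 03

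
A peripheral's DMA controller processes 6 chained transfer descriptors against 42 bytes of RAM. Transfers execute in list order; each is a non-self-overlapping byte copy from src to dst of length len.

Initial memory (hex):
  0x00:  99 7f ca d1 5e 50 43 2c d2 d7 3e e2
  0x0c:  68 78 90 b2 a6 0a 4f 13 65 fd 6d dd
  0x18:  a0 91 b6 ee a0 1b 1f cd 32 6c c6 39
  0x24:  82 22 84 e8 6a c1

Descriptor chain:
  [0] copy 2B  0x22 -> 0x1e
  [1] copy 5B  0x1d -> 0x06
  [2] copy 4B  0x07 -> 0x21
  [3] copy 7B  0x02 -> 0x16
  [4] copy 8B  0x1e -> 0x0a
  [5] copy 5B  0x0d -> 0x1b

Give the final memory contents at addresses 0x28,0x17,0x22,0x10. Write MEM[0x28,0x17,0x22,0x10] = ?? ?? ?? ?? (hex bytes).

MEM[0x28,0x17,0x22,0x10] = 6a d1 39 6c

[0] 0x22->0x1e len=2 : c6 39
[1] 0x1d->0x06 len=5 : 1b c6 39 32 6c
[2] 0x07->0x21 len=4 : c6 39 32 6c
[3] 0x02->0x16 len=7 : ca d1 5e 50 1b c6 39
[4] 0x1e->0x0a len=8 : c6 39 32 c6 39 32 6c 22
[5] 0x0d->0x1b len=5 : c6 39 32 6c 22
query mem[0x28]=0x6a, mem[0x17]=0xd1, mem[0x22]=0x39, mem[0x10]=0x6c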